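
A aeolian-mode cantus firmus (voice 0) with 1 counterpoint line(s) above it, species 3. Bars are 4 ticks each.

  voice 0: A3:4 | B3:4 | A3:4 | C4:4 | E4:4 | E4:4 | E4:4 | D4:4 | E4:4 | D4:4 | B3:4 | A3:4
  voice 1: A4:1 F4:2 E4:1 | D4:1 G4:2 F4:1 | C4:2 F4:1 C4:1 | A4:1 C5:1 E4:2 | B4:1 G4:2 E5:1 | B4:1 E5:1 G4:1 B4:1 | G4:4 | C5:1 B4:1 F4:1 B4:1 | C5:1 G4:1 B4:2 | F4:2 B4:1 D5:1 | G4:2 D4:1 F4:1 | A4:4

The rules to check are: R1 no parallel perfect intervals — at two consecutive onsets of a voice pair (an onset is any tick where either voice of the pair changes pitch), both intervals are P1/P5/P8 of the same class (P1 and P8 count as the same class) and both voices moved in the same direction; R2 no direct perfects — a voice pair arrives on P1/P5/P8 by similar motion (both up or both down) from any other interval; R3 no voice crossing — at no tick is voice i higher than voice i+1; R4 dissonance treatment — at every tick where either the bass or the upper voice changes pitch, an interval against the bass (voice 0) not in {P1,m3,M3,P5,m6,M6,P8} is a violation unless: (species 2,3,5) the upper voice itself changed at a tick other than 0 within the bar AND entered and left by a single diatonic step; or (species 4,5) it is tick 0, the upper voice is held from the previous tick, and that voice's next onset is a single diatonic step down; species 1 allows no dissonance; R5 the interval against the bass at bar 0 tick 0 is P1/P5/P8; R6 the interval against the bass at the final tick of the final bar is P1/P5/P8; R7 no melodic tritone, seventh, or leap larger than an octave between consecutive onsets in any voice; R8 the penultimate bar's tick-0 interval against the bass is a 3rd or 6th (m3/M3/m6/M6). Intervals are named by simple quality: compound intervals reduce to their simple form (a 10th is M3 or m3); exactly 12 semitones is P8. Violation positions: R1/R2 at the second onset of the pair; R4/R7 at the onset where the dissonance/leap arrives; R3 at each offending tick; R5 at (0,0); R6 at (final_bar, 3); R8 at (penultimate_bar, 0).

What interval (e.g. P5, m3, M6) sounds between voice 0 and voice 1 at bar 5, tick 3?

voice 0=E4 voice 1=B4 -> P5

P5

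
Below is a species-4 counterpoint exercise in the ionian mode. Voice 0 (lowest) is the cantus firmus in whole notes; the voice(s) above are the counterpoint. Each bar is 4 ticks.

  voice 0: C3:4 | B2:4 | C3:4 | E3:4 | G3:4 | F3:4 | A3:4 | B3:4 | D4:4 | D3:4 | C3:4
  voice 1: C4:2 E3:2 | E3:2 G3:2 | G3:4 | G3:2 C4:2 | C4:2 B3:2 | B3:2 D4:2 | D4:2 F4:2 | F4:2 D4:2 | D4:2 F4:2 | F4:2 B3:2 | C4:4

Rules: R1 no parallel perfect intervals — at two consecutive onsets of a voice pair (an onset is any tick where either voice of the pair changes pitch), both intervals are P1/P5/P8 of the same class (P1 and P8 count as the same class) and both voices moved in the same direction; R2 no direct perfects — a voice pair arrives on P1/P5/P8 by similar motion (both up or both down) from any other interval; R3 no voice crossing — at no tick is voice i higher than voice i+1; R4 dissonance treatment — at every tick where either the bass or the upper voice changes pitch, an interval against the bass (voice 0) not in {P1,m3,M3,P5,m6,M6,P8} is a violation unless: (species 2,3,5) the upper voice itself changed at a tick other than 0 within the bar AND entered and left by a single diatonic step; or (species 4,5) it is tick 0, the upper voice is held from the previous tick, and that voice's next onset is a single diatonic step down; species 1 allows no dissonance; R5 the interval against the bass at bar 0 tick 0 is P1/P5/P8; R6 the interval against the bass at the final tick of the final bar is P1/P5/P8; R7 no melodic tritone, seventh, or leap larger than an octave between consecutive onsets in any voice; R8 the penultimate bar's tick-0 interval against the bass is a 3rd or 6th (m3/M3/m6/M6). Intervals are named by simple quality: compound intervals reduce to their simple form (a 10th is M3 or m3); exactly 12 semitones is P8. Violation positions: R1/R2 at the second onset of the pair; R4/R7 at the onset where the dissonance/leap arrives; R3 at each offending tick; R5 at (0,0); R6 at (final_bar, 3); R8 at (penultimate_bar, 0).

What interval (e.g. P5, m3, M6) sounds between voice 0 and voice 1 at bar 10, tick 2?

voice 0=C3 voice 1=C4 -> P8

P8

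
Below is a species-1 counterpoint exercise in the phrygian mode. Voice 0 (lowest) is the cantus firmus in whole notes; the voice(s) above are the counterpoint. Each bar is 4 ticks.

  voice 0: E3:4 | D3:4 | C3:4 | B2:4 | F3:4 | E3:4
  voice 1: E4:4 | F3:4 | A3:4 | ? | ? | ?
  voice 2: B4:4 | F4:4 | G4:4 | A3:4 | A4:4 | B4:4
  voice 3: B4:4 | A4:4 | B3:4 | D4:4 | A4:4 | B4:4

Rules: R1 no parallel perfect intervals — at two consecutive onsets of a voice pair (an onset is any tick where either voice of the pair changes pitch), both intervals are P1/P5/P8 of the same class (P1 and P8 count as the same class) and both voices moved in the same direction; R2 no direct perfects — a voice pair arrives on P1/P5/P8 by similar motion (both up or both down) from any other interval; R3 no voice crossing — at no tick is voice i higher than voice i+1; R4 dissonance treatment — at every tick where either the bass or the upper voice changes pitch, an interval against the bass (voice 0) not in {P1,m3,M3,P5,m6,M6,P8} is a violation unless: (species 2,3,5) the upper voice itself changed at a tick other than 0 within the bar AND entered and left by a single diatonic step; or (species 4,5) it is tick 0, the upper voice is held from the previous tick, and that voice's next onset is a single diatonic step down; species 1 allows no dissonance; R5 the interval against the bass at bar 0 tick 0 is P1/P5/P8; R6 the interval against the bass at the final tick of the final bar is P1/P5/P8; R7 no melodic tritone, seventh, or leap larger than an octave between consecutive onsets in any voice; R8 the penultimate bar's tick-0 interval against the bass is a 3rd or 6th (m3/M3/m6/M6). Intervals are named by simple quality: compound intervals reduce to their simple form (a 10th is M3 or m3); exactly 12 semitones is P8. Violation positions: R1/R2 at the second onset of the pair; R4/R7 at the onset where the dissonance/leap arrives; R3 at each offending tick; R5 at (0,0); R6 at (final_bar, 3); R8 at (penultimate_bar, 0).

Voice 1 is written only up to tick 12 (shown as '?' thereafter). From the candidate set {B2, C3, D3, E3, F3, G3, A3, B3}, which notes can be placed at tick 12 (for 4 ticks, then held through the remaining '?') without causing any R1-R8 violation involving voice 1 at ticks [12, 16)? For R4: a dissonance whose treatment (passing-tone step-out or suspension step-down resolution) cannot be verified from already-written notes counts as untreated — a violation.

{G3}

B2: violates R2,R7
C3: violates R4
D3: violates R2
E3: violates R4
F3: violates R4
G3: legal
A3: violates R4
B3: violates R3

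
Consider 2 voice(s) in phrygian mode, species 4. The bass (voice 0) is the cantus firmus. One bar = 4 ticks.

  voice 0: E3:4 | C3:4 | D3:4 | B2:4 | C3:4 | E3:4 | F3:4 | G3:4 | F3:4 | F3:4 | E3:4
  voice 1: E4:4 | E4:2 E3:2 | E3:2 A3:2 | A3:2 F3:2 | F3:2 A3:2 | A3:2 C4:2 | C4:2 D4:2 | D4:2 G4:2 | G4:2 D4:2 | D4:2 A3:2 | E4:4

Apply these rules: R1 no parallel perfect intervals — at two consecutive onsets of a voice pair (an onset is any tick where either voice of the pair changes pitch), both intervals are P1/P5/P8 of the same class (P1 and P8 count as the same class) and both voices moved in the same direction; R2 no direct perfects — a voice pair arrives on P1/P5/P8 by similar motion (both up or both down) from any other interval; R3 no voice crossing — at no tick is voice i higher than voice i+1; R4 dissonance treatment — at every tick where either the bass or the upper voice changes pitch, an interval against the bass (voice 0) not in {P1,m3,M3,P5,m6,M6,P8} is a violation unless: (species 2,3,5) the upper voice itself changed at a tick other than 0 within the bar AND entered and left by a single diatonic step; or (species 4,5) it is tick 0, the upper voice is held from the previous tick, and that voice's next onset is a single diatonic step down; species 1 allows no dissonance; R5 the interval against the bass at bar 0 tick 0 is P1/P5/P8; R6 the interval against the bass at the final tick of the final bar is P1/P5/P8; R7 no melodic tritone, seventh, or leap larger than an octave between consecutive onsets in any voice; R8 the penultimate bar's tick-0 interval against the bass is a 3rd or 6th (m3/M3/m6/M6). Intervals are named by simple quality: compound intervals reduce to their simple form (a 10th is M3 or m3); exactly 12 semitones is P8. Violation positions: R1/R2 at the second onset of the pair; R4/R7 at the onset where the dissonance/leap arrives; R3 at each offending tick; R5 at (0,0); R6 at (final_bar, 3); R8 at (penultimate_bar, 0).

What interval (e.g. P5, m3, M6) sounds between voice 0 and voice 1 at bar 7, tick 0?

P5

voice 0=G3 voice 1=D4 -> P5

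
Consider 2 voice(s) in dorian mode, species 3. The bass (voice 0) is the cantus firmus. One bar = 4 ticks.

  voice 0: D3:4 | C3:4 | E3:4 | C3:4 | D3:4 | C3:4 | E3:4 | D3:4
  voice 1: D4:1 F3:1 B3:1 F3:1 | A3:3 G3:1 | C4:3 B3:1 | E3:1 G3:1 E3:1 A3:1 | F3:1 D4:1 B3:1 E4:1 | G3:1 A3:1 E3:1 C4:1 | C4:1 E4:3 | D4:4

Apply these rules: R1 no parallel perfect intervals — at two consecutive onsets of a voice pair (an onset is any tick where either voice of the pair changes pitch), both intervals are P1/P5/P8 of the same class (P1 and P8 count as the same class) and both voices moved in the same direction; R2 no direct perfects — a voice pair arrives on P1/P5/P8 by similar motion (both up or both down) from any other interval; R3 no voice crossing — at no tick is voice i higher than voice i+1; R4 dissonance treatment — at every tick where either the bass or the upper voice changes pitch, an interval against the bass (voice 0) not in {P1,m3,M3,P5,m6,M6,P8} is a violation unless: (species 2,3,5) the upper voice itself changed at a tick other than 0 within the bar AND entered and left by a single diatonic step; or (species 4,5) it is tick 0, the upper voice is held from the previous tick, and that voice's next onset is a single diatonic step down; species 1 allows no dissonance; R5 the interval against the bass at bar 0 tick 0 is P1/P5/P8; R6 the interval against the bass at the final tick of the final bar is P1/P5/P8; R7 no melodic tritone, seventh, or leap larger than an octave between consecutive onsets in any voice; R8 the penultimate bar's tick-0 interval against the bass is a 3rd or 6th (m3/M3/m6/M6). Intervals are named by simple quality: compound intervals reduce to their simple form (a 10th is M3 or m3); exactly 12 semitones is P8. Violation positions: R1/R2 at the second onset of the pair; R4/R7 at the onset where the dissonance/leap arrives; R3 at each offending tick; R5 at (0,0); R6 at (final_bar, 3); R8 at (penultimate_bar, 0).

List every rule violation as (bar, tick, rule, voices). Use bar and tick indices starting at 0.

(0, 2, R7, (1,))
(0, 3, R7, (1,))
(4, 3, R4, (0, 1))
(5, 0, R2, (0, 1))
(7, 0, R1, (0, 1))

bar 0: v0=D3 v1=D4 downbeat P8
bar 1: v0=C3 v1=A3 downbeat M6
bar 2: v0=E3 v1=C4 downbeat m6
bar 3: v0=C3 v1=E3 downbeat M3
bar 4: v0=D3 v1=F3 downbeat m3
bar 5: v0=C3 v1=G3 downbeat P5
bar 6: v0=E3 v1=C4 downbeat m6
bar 7: v0=D3 v1=D4 downbeat P8
  -> R7 @ bar 0 tick 2 v(1,): F3->B3 leap 6st
  -> R7 @ bar 0 tick 3 v(1,): B3->F3 leap 6st
  -> R4 @ bar 4 tick 3 v(0, 1): D3/E4 M2 untreated
  -> R2 @ bar 5 tick 0 v(0, 1): D3/E4 M2 -> C3/G3 P5 similar
  -> R1 @ bar 7 tick 0 v(0, 1): E3/E4 P8 -> D3/D4 P8 similar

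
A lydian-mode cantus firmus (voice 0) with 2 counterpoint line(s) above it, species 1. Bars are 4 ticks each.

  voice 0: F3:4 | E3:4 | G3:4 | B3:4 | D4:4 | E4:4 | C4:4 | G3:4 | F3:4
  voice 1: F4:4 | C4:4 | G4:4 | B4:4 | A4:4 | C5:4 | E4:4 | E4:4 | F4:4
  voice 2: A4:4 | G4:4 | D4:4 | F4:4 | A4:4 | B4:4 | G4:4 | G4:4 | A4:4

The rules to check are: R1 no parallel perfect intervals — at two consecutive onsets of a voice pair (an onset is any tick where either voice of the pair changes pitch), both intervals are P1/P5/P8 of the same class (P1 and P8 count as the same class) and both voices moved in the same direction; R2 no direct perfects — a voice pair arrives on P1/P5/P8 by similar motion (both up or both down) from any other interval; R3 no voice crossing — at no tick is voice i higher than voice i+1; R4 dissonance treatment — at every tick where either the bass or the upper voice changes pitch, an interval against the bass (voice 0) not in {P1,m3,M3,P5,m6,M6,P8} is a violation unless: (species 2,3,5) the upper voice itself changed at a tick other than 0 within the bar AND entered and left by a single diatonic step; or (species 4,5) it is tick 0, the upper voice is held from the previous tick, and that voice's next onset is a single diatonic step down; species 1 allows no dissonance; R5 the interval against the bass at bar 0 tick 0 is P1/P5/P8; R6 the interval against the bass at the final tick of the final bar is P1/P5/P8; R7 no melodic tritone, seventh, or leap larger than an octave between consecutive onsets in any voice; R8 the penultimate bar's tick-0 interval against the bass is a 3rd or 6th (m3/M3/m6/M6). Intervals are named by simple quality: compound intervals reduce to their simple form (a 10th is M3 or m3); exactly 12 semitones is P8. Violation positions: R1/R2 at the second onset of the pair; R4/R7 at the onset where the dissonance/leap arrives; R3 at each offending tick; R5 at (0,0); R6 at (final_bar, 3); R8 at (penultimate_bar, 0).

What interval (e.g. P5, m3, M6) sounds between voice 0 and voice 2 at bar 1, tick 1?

m3

voice 0=E3 voice 2=G4 -> m3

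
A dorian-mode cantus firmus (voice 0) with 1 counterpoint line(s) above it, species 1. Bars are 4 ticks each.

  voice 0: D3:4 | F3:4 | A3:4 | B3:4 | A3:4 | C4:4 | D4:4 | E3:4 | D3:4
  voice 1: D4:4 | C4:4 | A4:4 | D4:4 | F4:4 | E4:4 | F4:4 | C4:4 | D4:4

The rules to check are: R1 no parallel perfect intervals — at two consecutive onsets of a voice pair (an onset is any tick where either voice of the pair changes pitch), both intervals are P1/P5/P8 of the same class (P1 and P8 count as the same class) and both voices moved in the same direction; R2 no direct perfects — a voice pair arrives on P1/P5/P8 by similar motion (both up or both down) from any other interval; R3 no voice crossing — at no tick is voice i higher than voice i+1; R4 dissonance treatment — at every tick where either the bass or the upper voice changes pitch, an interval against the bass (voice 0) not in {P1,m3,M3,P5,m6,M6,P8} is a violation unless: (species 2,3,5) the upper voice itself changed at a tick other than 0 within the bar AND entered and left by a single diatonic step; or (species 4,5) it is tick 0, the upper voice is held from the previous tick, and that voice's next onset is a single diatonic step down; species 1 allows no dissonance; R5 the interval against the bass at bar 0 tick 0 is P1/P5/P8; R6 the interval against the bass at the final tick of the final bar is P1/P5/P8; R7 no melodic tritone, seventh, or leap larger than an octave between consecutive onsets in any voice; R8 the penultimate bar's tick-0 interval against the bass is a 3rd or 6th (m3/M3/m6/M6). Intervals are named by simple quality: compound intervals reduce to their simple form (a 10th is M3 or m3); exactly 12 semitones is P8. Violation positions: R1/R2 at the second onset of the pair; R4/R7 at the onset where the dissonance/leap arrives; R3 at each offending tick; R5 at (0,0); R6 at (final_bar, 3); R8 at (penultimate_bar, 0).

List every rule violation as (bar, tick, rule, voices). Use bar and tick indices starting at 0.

(2, 0, R2, (0, 1))
(7, 0, R7, (0,))

bar 0: v0=D3 v1=D4 downbeat P8
bar 1: v0=F3 v1=C4 downbeat P5
bar 2: v0=A3 v1=A4 downbeat P8
bar 3: v0=B3 v1=D4 downbeat m3
bar 4: v0=A3 v1=F4 downbeat m6
bar 5: v0=C4 v1=E4 downbeat M3
bar 6: v0=D4 v1=F4 downbeat m3
bar 7: v0=E3 v1=C4 downbeat m6
bar 8: v0=D3 v1=D4 downbeat P8
  -> R2 @ bar 2 tick 0 v(0, 1): F3/C4 P5 -> A3/A4 P8 similar
  -> R7 @ bar 7 tick 0 v(0,): D4->E3 leap 10st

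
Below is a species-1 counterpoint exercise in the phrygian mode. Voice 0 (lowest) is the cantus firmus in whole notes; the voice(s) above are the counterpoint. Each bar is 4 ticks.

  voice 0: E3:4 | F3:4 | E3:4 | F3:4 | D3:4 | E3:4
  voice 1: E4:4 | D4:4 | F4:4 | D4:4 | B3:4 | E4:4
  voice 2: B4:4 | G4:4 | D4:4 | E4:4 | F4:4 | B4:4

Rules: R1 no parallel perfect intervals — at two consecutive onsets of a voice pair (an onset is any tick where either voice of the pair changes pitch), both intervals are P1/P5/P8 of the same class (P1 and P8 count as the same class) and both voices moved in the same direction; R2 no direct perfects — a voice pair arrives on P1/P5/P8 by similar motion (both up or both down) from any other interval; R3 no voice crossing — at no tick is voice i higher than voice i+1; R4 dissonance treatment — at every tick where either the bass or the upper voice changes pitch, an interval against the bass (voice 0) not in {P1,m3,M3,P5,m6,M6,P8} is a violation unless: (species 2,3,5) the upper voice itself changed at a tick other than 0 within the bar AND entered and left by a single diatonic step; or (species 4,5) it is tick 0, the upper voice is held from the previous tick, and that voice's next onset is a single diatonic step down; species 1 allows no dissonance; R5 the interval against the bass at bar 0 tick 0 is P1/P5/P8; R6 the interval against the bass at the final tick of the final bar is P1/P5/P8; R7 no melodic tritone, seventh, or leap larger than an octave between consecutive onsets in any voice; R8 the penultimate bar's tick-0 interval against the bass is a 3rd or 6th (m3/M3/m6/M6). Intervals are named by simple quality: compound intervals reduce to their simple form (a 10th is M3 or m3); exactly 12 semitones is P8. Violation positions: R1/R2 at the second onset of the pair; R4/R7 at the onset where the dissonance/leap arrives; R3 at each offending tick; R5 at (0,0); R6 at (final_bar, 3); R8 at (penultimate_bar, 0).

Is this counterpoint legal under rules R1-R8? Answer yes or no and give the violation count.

No (12 violations)

bar 0: v0=E3 v1=E4 v2=B4 (P5)
bar 1: v0=F3 v1=D4 v2=G4 (M2)
bar 2: v0=E3 v1=F4 v2=D4 (m7)
bar 3: v0=F3 v1=D4 v2=E4 (M7)
bar 4: v0=D3 v1=B3 v2=F4 (m3)
bar 5: v0=E3 v1=E4 v2=B4 (P5)
  R4 @ bar1.0: F3/G4 M2 untreated
  R3 @ bar2.0: F4 above D4
  R4 @ bar2.0: E3/F4 m2 untreated
  R4 @ bar2.0: E3/D4 m7 untreated
  R3 @ bar2.1: F4 above D4
  R3 @ bar2.2: F4 above D4
  R3 @ bar2.3: F4 above D4
  R4 @ bar3.0: F3/E4 M7 untreated
  R2 @ bar5.0: D3/B3 M6 -> E3/E4 P8 similar
  R2 @ bar5.0: D3/F4 m3 -> E3/B4 P5 similar
  R2 @ bar5.0: B3/F4 TT -> E4/B4 P5 similar
  R7 @ bar5.0: F4->B4 leap 6st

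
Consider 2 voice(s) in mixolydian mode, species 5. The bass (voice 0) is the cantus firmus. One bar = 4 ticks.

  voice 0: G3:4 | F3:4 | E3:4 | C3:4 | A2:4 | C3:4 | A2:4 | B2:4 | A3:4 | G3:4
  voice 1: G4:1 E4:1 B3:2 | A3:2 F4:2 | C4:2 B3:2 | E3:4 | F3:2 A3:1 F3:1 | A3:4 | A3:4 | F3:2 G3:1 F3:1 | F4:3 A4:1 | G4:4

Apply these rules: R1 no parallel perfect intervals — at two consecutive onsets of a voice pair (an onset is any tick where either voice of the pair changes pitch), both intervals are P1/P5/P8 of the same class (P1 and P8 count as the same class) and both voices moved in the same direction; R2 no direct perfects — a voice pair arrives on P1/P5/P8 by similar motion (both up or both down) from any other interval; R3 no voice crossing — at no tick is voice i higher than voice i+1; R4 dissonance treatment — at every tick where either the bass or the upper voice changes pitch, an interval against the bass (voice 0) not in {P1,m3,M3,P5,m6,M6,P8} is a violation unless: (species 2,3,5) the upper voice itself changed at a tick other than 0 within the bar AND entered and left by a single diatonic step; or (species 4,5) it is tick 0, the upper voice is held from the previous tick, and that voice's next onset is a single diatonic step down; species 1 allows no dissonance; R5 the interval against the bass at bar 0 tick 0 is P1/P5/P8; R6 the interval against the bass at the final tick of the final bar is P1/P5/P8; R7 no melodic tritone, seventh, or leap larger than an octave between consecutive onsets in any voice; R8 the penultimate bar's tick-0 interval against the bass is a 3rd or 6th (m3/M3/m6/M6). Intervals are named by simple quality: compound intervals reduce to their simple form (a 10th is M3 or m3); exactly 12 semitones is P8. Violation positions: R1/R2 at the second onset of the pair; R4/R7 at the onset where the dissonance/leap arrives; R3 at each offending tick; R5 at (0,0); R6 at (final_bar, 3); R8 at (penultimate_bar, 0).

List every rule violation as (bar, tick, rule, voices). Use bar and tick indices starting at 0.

(7, 0, R4, (0, 1))
(7, 3, R4, (0, 1))
(8, 0, R7, (0,))
(9, 0, R1, (0, 1))

bar 0: v0=G3 v1=G4 downbeat P8
bar 1: v0=F3 v1=A3 downbeat M3
bar 2: v0=E3 v1=C4 downbeat m6
bar 3: v0=C3 v1=E3 downbeat M3
bar 4: v0=A2 v1=F3 downbeat m6
bar 5: v0=C3 v1=A3 downbeat M6
bar 6: v0=A2 v1=A3 downbeat P8
bar 7: v0=B2 v1=F3 downbeat TT
bar 8: v0=A3 v1=F4 downbeat m6
bar 9: v0=G3 v1=G4 downbeat P8
  -> R4 @ bar 7 tick 0 v(0, 1): B2/F3 TT untreated
  -> R4 @ bar 7 tick 3 v(0, 1): B2/F3 TT untreated
  -> R7 @ bar 8 tick 0 v(0,): B2->A3 leap 10st
  -> R1 @ bar 9 tick 0 v(0, 1): A3/A4 P8 -> G3/G4 P8 similar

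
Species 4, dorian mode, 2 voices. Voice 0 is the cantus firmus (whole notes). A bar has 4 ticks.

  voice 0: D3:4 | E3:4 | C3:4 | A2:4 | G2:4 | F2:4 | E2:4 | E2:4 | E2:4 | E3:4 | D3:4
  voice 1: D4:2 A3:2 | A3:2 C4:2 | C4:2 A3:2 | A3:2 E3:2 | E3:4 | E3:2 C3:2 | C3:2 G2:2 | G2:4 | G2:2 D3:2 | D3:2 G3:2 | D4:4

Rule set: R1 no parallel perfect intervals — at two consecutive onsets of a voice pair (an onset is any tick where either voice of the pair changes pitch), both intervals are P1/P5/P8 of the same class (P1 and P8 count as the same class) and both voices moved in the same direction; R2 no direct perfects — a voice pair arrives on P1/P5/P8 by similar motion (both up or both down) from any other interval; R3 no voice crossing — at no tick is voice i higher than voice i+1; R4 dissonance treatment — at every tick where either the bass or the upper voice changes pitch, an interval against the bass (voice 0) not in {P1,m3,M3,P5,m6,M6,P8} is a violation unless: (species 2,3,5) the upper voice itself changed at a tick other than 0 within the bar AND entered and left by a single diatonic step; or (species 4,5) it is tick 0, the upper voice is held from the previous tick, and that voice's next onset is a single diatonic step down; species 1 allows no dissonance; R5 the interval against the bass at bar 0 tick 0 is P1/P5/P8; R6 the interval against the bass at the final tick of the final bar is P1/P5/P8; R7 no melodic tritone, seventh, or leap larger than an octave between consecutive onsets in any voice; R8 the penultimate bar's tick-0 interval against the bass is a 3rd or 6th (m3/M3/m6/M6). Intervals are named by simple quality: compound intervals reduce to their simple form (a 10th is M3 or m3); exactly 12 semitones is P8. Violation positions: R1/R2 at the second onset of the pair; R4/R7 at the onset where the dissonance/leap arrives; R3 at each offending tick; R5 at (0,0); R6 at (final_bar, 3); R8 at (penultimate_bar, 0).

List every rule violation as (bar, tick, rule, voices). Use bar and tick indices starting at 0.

bar 0: v0=D3 v1=D4 downbeat P8
bar 1: v0=E3 v1=A3 downbeat P4
bar 2: v0=C3 v1=C4 downbeat P8
bar 3: v0=A2 v1=A3 downbeat P8
bar 4: v0=G2 v1=E3 downbeat M6
bar 5: v0=F2 v1=E3 downbeat M7
bar 6: v0=E2 v1=C3 downbeat m6
bar 7: v0=E2 v1=G2 downbeat m3
bar 8: v0=E2 v1=G2 downbeat m3
bar 9: v0=E3 v1=D3 downbeat M2
bar 10: v0=D3 v1=D4 downbeat P8
  -> R4 @ bar 1 tick 0 v(0, 1): E3/A3 P4 untreated
  -> R4 @ bar 5 tick 0 v(0, 1): F2/E3 M7 untreated
  -> R4 @ bar 8 tick 2 v(0, 1): E2/D3 m7 untreated
  -> R3 @ bar 9 tick 0 v(0, 1): E3 above D3
  -> R4 @ bar 9 tick 0 v(0, 1): E3/D3 M2 untreated
  -> R8 @ bar 9 tick 0 v(0, 1): penult M2 not 3rd/6th
  -> R3 @ bar 9 tick 1 v(0, 1): E3 above D3

(1, 0, R4, (0, 1))
(5, 0, R4, (0, 1))
(8, 2, R4, (0, 1))
(9, 0, R3, (0, 1))
(9, 0, R4, (0, 1))
(9, 0, R8, (0, 1))
(9, 1, R3, (0, 1))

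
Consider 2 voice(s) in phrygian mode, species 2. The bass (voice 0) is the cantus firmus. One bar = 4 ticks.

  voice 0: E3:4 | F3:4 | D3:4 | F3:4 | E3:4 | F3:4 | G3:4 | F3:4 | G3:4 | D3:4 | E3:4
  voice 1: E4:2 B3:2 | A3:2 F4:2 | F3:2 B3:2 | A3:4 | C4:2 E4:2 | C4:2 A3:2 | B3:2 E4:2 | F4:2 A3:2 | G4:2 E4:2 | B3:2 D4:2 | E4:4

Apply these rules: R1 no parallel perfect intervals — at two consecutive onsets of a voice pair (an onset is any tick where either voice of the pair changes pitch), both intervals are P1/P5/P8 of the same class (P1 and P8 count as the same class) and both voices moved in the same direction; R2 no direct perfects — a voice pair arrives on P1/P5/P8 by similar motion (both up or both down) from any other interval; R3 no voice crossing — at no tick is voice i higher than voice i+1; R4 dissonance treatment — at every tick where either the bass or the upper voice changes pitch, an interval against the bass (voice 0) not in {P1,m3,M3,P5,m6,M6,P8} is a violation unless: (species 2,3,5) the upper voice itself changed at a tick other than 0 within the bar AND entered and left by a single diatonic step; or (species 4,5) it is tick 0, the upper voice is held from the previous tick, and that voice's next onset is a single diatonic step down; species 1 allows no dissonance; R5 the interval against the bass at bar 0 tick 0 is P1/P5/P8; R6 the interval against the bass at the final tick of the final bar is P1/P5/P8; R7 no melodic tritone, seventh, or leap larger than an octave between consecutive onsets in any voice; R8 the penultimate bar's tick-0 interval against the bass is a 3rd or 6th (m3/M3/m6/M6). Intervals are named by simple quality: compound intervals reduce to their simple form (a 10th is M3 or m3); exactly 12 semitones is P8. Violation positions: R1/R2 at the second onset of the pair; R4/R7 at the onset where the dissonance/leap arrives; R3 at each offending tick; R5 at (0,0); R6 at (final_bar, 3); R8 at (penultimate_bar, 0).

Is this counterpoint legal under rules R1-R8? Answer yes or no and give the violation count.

bar 0: v0=E3 v1=E4 (P8)
bar 1: v0=F3 v1=A3 (M3)
bar 2: v0=D3 v1=F3 (m3)
bar 3: v0=F3 v1=A3 (M3)
bar 4: v0=E3 v1=C4 (m6)
bar 5: v0=F3 v1=C4 (P5)
bar 6: v0=G3 v1=B3 (M3)
bar 7: v0=F3 v1=F4 (P8)
bar 8: v0=G3 v1=G4 (P8)
bar 9: v0=D3 v1=B3 (M6)
bar 10: v0=E3 v1=E4 (P8)
  R7 @ bar2.2: F3->B3 leap 6st
  R2 @ bar8.0: F3/A3 M3 -> G3/G4 P8 similar
  R7 @ bar8.0: A3->G4 leap 10st
  R1 @ bar10.0: D3/D4 P8 -> E3/E4 P8 similar

No (4 violations)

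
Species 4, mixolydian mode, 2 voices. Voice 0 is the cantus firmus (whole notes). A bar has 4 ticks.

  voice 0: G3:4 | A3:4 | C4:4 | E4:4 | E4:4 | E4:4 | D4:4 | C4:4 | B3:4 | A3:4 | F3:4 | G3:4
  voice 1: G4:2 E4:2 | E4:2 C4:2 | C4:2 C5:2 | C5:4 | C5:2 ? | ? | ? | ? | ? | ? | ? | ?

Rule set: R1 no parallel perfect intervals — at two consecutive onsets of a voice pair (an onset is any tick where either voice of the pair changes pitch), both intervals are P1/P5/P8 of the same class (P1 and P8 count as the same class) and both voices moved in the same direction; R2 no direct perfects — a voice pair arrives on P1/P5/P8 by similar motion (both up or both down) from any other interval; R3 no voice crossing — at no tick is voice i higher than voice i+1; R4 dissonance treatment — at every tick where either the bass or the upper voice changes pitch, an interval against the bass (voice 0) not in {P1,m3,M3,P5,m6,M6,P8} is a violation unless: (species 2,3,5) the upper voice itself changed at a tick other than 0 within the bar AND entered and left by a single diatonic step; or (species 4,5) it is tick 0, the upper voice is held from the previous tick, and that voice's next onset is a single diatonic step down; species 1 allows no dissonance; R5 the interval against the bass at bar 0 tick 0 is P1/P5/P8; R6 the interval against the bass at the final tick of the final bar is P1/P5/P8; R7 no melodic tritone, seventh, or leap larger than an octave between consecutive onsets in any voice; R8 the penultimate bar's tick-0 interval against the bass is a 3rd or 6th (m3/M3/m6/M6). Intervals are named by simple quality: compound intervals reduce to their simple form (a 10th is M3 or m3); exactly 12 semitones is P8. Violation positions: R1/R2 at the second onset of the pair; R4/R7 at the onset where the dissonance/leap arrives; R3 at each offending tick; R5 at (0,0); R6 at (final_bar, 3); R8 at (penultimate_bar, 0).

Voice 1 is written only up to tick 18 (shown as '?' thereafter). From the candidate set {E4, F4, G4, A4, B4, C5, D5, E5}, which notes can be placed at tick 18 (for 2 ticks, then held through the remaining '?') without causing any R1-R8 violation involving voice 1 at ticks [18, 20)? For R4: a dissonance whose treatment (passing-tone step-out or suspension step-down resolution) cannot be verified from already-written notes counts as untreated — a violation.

{B4, C5, E4, E5, G4}

E4: legal
F4: violates R4
G4: legal
A4: violates R4
B4: legal
C5: legal
D5: violates R4
E5: legal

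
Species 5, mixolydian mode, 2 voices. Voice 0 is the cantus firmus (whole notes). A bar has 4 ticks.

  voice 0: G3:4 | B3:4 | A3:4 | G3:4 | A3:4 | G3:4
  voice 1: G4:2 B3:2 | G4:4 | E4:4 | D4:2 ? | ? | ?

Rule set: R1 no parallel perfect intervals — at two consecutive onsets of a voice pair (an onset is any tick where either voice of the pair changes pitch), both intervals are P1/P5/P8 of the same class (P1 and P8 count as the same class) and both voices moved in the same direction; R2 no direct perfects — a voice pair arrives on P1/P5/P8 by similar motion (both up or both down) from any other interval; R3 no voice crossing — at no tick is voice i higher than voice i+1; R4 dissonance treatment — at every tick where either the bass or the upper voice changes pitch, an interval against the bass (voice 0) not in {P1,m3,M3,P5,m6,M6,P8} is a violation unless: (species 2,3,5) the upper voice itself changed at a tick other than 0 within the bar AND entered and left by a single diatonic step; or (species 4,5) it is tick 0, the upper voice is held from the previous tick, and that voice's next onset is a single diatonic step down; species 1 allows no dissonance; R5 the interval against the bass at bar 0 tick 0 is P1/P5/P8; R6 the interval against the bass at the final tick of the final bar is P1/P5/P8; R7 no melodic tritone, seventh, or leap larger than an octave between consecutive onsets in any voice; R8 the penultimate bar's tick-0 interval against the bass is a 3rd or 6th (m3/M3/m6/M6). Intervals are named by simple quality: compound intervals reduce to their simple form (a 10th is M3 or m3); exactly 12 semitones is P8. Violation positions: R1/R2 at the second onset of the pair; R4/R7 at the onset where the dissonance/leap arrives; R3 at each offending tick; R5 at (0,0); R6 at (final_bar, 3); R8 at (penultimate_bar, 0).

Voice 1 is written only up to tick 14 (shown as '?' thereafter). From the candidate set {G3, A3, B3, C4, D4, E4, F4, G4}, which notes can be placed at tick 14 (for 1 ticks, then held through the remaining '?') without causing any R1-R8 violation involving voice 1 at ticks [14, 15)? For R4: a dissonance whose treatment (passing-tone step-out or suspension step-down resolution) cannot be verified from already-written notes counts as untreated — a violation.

G3: legal
A3: violates R4
B3: legal
C4: violates R4
D4: legal
E4: legal
F4: violates R4
G4: legal

{B3, D4, E4, G3, G4}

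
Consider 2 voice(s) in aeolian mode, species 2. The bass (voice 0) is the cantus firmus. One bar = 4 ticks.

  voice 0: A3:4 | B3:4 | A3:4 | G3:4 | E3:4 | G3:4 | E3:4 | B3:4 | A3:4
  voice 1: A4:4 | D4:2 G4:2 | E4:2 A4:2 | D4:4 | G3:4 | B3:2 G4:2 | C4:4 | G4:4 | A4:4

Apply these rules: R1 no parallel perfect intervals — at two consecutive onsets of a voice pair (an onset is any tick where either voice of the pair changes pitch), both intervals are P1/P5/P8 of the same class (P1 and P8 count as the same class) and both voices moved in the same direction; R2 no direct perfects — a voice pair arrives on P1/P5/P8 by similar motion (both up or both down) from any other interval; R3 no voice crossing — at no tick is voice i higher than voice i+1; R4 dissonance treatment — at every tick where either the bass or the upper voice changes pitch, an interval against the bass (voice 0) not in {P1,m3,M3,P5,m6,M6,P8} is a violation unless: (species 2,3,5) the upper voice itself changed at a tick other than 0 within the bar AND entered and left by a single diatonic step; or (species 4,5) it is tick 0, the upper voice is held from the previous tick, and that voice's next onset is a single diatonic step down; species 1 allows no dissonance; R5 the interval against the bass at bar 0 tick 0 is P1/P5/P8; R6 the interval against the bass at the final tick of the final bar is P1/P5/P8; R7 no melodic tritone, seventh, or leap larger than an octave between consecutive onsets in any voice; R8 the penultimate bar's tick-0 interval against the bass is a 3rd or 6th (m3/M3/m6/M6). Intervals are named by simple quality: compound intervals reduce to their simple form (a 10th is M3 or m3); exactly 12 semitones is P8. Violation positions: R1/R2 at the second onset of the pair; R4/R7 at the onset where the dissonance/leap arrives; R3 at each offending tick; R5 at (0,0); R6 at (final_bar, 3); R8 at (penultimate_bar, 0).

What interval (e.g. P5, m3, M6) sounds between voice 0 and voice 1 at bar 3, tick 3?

voice 0=G3 voice 1=D4 -> P5

P5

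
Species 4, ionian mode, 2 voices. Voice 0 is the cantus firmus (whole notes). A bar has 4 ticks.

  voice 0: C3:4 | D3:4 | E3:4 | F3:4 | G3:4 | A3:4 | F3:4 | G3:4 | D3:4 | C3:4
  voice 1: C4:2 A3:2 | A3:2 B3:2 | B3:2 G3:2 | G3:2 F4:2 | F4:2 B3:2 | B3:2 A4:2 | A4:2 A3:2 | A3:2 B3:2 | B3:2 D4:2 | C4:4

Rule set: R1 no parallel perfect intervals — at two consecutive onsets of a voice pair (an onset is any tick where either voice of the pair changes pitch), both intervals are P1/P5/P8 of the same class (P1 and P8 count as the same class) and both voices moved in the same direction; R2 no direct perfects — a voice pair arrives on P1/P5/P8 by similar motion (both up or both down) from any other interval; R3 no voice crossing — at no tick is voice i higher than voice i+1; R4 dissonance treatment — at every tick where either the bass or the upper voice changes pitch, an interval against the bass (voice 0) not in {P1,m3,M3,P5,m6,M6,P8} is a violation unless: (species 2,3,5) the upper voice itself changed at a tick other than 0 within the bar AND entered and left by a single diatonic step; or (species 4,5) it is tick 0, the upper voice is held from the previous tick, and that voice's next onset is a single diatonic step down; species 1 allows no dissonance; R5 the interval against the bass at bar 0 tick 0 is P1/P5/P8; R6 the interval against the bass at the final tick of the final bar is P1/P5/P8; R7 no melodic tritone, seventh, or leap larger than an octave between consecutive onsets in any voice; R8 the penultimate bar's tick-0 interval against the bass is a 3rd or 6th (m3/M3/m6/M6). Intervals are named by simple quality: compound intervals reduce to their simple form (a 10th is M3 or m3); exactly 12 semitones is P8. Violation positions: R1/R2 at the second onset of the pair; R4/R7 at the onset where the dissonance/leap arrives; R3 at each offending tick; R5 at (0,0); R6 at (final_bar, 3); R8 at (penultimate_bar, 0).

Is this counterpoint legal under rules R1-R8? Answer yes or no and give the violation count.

No (8 violations)

bar 0: v0=C3 v1=C4 (P8)
bar 1: v0=D3 v1=A3 (P5)
bar 2: v0=E3 v1=B3 (P5)
bar 3: v0=F3 v1=G3 (M2)
bar 4: v0=G3 v1=F4 (m7)
bar 5: v0=A3 v1=B3 (M2)
bar 6: v0=F3 v1=A4 (M3)
bar 7: v0=G3 v1=A3 (M2)
bar 8: v0=D3 v1=B3 (M6)
bar 9: v0=C3 v1=C4 (P8)
  R4 @ bar3.0: F3/G3 M2 untreated
  R7 @ bar3.2: G3->F4 leap 10st
  R4 @ bar4.0: G3/F4 m7 untreated
  R7 @ bar4.2: F4->B3 leap 6st
  R4 @ bar5.0: A3/B3 M2 untreated
  R7 @ bar5.2: B3->A4 leap 10st
  R4 @ bar7.0: G3/A3 M2 untreated
  R1 @ bar9.0: D3/D4 P8 -> C3/C4 P8 similar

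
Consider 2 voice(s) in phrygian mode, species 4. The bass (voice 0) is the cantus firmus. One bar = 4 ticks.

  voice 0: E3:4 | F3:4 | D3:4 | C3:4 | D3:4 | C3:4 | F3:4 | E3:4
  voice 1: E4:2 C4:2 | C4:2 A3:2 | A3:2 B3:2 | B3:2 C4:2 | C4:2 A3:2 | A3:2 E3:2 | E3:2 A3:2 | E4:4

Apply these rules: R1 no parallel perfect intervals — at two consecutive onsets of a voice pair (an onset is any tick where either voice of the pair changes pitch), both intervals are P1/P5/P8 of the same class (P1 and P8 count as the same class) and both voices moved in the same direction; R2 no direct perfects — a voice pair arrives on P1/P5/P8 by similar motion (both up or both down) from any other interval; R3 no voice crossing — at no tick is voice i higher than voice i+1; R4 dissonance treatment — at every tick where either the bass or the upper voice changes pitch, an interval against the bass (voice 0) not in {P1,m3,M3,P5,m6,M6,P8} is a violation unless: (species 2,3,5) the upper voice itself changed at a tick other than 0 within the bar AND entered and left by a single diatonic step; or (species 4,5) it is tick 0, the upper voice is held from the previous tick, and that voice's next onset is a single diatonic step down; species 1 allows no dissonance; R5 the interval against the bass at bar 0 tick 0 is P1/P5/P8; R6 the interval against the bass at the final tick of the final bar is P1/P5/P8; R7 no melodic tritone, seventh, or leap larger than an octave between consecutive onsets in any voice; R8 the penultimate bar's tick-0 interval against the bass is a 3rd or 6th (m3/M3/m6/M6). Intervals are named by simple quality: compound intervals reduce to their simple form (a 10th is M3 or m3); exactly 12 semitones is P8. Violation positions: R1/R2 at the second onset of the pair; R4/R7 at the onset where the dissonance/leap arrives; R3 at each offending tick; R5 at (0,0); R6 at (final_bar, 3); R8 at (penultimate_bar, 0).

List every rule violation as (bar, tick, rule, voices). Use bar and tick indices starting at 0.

(3, 0, R4, (0, 1))
(4, 0, R4, (0, 1))
(6, 0, R3, (0, 1))
(6, 0, R4, (0, 1))
(6, 0, R8, (0, 1))
(6, 1, R3, (0, 1))

bar 0: v0=E3 v1=E4 downbeat P8
bar 1: v0=F3 v1=C4 downbeat P5
bar 2: v0=D3 v1=A3 downbeat P5
bar 3: v0=C3 v1=B3 downbeat M7
bar 4: v0=D3 v1=C4 downbeat m7
bar 5: v0=C3 v1=A3 downbeat M6
bar 6: v0=F3 v1=E3 downbeat m2
bar 7: v0=E3 v1=E4 downbeat P8
  -> R4 @ bar 3 tick 0 v(0, 1): C3/B3 M7 untreated
  -> R4 @ bar 4 tick 0 v(0, 1): D3/C4 m7 untreated
  -> R3 @ bar 6 tick 0 v(0, 1): F3 above E3
  -> R4 @ bar 6 tick 0 v(0, 1): F3/E3 m2 untreated
  -> R8 @ bar 6 tick 0 v(0, 1): penult m2 not 3rd/6th
  -> R3 @ bar 6 tick 1 v(0, 1): F3 above E3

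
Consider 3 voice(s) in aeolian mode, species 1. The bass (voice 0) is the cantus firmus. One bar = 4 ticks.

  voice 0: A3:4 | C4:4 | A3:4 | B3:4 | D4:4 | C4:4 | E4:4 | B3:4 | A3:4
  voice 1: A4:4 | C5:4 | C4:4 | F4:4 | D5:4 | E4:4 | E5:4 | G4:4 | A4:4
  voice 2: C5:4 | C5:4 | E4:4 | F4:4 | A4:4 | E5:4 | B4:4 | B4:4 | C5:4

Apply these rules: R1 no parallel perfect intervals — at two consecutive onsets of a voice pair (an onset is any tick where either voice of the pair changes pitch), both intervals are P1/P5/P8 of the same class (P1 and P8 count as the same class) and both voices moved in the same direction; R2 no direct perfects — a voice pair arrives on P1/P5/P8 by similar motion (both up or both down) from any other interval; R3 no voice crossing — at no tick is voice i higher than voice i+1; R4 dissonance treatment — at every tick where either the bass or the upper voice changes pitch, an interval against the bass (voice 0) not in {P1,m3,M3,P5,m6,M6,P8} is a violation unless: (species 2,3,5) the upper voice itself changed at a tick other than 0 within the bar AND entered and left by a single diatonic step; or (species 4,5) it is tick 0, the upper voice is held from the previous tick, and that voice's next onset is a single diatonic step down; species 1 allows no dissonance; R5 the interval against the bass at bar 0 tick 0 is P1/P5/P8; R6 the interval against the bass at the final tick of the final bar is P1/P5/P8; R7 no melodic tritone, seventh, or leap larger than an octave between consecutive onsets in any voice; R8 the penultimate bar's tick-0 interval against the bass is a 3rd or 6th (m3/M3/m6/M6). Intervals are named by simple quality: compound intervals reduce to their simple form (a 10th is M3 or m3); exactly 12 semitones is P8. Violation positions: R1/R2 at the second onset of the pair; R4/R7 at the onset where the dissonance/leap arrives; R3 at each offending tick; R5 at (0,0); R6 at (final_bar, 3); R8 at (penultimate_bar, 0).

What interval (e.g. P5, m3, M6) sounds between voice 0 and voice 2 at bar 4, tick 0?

voice 0=D4 voice 2=A4 -> P5

P5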